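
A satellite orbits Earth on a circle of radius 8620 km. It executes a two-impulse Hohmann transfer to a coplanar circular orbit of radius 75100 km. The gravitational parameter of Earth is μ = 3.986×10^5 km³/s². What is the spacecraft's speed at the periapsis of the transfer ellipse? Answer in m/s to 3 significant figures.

The Hohmann ellipse has a_t = (r₁ + r₂)/2 = 41860 km.
The periapsis of the transfer ellipse is at r = 8620 km.
Applying v² = μ(2/r − 1/a_t): v = 9.108 km/s.

v = 9110 m/s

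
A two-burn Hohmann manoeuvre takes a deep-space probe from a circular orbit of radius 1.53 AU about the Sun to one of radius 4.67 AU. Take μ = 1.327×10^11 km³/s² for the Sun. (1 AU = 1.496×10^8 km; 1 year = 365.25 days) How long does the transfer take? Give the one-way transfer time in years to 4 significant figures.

In km: r₁ = 1.53 × 1.496×10^8 = 2.28888×10^8 km; r₂ = 4.67 × 1.496×10^8 = 6.98632×10^8 km.
Transfer-ellipse semi-major axis a_t = (r₁ + r₂)/2 = (2.28888×10^8 + 6.98632×10^8)/2 = 4.6376×10^8 km.
Transfer time t = π√(a_t³/μ) = π√((4.6376×10^8)³ / 1.327×10^11) = 8.613×10^7 s.
Converting: 8.613×10^7 s ÷ 3.15576×10^7 s/year (365.25 × 86400) = 2.729 years.

t = 2.729 years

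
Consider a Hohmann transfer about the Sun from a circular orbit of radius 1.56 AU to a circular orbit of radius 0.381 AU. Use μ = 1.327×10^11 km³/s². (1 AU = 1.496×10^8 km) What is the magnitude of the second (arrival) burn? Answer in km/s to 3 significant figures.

Δv₂ = 12.9 km/s

In km: r₁ = 1.56 × 1.496×10^8 = 2.33376×10^8 km; r₂ = 0.381 × 1.496×10^8 = 5.69976×10^7 km.
Transfer-ellipse semi-major axis a_t = (r₁ + r₂)/2 = (2.33376×10^8 + 5.69976×10^7)/2 = 1.451868×10^8 km.
On the circular orbit at r = 5.69976×10^7 km, v_c = √(μ/r) = 48.25 km/s.
Vis-viva on the transfer ellipse at r = 5.69976×10^7 km gives v_t = √[μ(2/r − 1/a_t)] = 61.17 km/s.
Δv₂ = |v_t − v_c| = |61.17 − 48.25| = 12.92 km/s.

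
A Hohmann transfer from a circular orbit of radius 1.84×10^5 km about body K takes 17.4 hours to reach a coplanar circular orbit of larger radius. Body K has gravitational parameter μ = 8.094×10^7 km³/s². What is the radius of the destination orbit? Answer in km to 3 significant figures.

r₂ = 4.52×10^5 km

Transfer time t = 17.4 hours = 62640 s, and t = π√(a_t³/μ).
So a_t = (μ t²/π²)^(1/3) = (8.094×10^7 × (62640)² / π²)^(1/3) = 3.1807×10^5 km.
Since a_t = (r₁ + r₂)/2, r₂ = 2a_t − r₁ = 2×3.1807×10^5 − 1.840×10^5 = 4.5214×10^5 km.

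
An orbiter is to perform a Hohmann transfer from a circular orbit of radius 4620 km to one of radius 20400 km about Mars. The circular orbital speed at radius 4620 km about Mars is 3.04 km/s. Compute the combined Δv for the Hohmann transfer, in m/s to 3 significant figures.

From the circular-orbit relation v² = μ/r at r = 4620 km: μ = v²r = (3.04)² × 4620 = 42696.2 km³/s².
Transfer-ellipse semi-major axis a_t = (r₁ + r₂)/2 = (4620 + 20400)/2 = 12510 km.
At r₁ the circular-orbit speed is v₁ = √(μ/r₁) = 3.04000 km/s.
Transfer-orbit speed at r₁ (vis-viva equation): v_p = √[μ(2/r₁ − 1/a_t)] = 3.88204 km/s.
First burn Δv₁ = |v_p − v₁| = 0.84204 km/s.
Circular speed at r₂: v₂ = √(μ/r₂) = 1.446703 km/s.
Transfer-orbit speed at r₂: v_a = √[μ(2/r₂ − 1/a_t)] = 0.8791679 km/s.
Second burn Δv₂ = |v₂ − v_a| = 0.56754 km/s.
Total Δv = Δv₁ + Δv₂ = 1.410 km/s.

Δv = 1410 m/s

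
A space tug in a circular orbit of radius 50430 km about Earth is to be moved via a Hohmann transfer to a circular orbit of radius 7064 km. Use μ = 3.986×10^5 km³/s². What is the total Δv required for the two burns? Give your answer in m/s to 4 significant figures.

Δv = 3855 m/s

Transfer-ellipse semi-major axis a_t = (r₁ + r₂)/2 = (50430 + 7064)/2 = 28747 km.
Circular speed at r₁: v₁ = √(μ/r₁) = √(3.986×10^5/50430) = 2.8114 km/s.
Transfer-orbit speed at r₁ (vis-viva equation): v_a = √[μ(2/r₁ − 1/a_t)] = 1.3936 km/s.
First burn Δv₁ = |v_a − v₁| = 1.418 km/s.
At r₂, v₂ = √(μ/r₂) = 7.512 km/s.
Transfer-orbit speed at r₂: v_p = √[μ(2/r₂ − 1/a_t)] = 9.949 km/s.
Second burn Δv₂ = |v₂ − v_p| = 2.437 km/s.
Total Δv = Δv₁ + Δv₂ = 3.855 km/s.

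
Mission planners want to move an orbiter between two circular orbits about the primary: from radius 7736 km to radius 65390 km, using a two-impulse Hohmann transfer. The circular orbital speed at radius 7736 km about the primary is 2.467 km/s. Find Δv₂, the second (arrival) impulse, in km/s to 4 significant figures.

From the circular-orbit relation v² = μ/r at r = 7736 km: μ = v²r = (2.467)² × 7736 = 47082.0 km³/s².
Semi-major axis of the transfer orbit: a_t = (7736 + 65390)/2 = 36563 km.
Circular speed at r = 65390 km: v_c = √(μ/r) = 0.8485 km/s.
Transfer-orbit speed at the same r (vis-viva, a = a_t): v_t = √[μ(2/r − 1/a_t)] = 0.3903 km/s.
Δv₂ = |v_t − v_c| = |0.3903 − 0.8485| = 0.4582 km/s.

Δv₂ = 0.4582 km/s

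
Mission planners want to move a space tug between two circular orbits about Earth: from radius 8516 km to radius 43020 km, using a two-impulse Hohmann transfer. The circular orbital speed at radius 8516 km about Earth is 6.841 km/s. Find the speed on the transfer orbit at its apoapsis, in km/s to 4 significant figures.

v = 1.750 km/s

From the circular-orbit relation v² = μ/r at r = 8516 km: μ = v²r = (6.841)² × 8516 = 3.98543×10^5 km³/s².
Semi-major axis of the transfer orbit: a_t = (8516 + 43020)/2 = 25768 km.
The apoapsis of the transfer ellipse is at r = 43020 km.
Vis-viva: v = √[μ(2/r − 1/a_t)] = √[3.98543×10^5 × (2/43020 − 1/25768)] = 1.750 km/s.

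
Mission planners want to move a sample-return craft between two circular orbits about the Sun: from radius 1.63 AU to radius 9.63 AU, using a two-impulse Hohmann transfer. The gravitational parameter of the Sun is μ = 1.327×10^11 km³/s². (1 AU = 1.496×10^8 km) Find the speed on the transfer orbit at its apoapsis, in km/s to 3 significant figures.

v = 5.16 km/s

In km: r₁ = 1.63 × 1.496×10^8 = 2.43848×10^8 km; r₂ = 9.63 × 1.496×10^8 = 1.440648×10^9 km.
The Hohmann ellipse has a_t = (r₁ + r₂)/2 = 8.42248×10^8 km.
The apoapsis of the transfer ellipse is at r = 1.440648×10^9 km.
From the vis-viva equation, v = √[μ(2/r − 1/a_t)] = 5.164 km/s.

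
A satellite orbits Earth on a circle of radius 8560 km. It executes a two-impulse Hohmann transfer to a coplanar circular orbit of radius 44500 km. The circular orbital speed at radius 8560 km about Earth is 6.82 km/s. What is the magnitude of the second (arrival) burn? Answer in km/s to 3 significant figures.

From the circular-orbit relation v² = μ/r at r = 8560 km: μ = v²r = (6.82)² × 8560 = 3.98146×10^5 km³/s².
The Hohmann ellipse has a_t = (r₁ + r₂)/2 = 26530 km.
Circular speed at r = 44500 km: v_c = √(μ/r) = 2.991 km/s.
Vis-viva on the transfer ellipse at r = 44500 km gives v_t = √[μ(2/r − 1/a_t)] = 1.699 km/s.
Δv₂ = |v_t − v_c| = |1.699 − 2.991| = 1.292 km/s.

Δv₂ = 1.29 km/s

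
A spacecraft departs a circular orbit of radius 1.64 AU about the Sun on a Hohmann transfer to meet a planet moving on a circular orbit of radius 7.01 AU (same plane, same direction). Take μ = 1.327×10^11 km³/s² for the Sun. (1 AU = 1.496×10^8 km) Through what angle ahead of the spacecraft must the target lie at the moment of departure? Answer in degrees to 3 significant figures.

In km: r₁ = 1.64 × 1.496×10^8 = 2.45344×10^8 km; r₂ = 7.01 × 1.496×10^8 = 1.048696×10^9 km.
Semi-major axis of the transfer orbit: a_t = (2.45344×10^8 + 1.048696×10^9)/2 = 6.4702×10^8 km.
The half-period of the transfer ellipse is t = π√(a_t³/μ) = 1.41935×10^8 s.
Target angular speed ω₂ = √(μ/r₂³) = 1.07266×10^-8 rad/s.
Angle swept by the target during transfer: ω₂·t = 1.5225 rad = 87.23°.
The spacecraft traverses 180° on the transfer ellipse, so the target must lead by 180° − 87.23° = 92.8°.

φ = 92.8°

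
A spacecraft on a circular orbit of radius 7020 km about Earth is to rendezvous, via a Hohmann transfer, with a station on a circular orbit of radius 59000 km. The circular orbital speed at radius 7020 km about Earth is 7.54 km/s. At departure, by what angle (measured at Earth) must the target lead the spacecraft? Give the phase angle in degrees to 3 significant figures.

φ = 105°

From the circular-orbit relation v² = μ/r at r = 7020 km: μ = v²r = (7.54)² × 7020 = 3.99098×10^5 km³/s².
Semi-major axis of the transfer orbit: a_t = (7020 + 59000)/2 = 33010 km.
The half-period of the transfer ellipse is t = π√(a_t³/μ) = 29825 s.
Target angular speed ω₂ = √(μ/r₂³) = 4.4082×10^-5 rad/s.
Angle swept by the target during transfer: ω₂·t = 1.3147 rad = 75.33°.
The spacecraft traverses 180° on the transfer ellipse, so the target must lead by 180° − 75.33° = 105°.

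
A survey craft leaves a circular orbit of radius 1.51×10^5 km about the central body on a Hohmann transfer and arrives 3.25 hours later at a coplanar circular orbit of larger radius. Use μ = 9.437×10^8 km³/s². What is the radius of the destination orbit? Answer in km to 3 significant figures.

Transfer time t = 3.25 hours = 11700 s, and t = π√(a_t³/μ).
So a_t = (μ t²/π²)^(1/3) = (9.437×10^8 × (11700)² / π²)^(1/3) = 2.3567×10^5 km.
Since a_t = (r₁ + r₂)/2, r₂ = 2a_t − r₁ = 2×2.3567×10^5 − 1.510×10^5 = 3.2034×10^5 km.

r₂ = 3.20×10^5 km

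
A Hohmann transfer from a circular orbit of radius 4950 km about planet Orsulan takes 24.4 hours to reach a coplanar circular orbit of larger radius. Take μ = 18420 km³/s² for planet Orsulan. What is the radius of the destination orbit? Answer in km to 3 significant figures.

r₂ = 43700 km

Transfer time t = 24.4 hours = 87840 s, and t = π√(a_t³/μ).
So a_t = (μ t²/π²)^(1/3) = (18420 × (87840)² / π²)^(1/3) = 24329 km.
Since a_t = (r₁ + r₂)/2, r₂ = 2a_t − r₁ = 2×24329 − 4950 = 43708 km.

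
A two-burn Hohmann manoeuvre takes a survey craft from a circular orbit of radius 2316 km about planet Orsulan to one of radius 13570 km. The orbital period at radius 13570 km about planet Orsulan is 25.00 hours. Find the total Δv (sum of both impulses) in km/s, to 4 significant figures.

From Kepler's third law T² = 4π²r³/μ at r = 13570 km, T = 25.00 hours = 25.00 × 3600 s = 90000 s: μ = 4π²r³/T² = 12179.1 km³/s².
Transfer-ellipse semi-major axis a_t = (r₁ + r₂)/2 = (2316 + 13570)/2 = 7943 km.
At r₁ the circular-orbit speed is v₁ = √(μ/r₁) = 2.29318 km/s.
On the transfer ellipse at r₁, v² = μ(2/r − 1/a) gives v_p = √[μ(2/r₁ − 1/a_t)] = 2.99734 km/s.
First burn Δv₁ = |v_p − v₁| = 0.7042 km/s.
At r₂, v₂ = √(μ/r₂) = 0.9474 km/s.
Transfer-orbit speed at r₂: v_a = √[μ(2/r₂ − 1/a_t)] = 0.5116 km/s.
Second burn Δv₂ = |v₂ − v_a| = 0.4358 km/s.
Δv = Δv₁ + Δv₂ = 0.7042 + 0.4358 = 1.140 km/s.

Δv = 1.140 km/s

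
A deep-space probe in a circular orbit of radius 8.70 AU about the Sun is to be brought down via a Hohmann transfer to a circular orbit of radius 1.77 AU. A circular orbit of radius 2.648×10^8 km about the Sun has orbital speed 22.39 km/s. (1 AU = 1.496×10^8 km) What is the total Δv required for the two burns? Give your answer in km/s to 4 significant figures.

From the circular-orbit relation v² = μ/r at r = 2.648×10^8 km: μ = v²r = (22.39)² × 2.648×10^8 = 1.32747×10^11 km³/s².
In km: r₁ = 8.70 × 1.496×10^8 = 1.30152×10^9 km; r₂ = 1.77 × 1.496×10^8 = 2.64792×10^8 km.
Semi-major axis of the transfer orbit: a_t = (1.30152×10^9 + 2.64792×10^8)/2 = 7.83156×10^8 km.
At r₁ the circular-orbit speed is v₁ = √(μ/r₁) = 10.099 km/s.
Transfer-orbit speed at r₁ (vis-viva): v_a = √[μ(2/r₁ − 1/a_t)] = 5.8724 km/s.
First burn Δv₁ = |v_a − v₁| = 4.227 km/s.
Circular speed at r₂: v₂ = √(μ/r₂) = 22.390 km/s.
Transfer-orbit speed at r₂: v_p = √[μ(2/r₂ − 1/a_t)] = 28.864 km/s.
Second burn Δv₂ = |v₂ − v_p| = 6.474 km/s.
Total Δv = Δv₁ + Δv₂ = 10.70 km/s.

Δv = 10.70 km/s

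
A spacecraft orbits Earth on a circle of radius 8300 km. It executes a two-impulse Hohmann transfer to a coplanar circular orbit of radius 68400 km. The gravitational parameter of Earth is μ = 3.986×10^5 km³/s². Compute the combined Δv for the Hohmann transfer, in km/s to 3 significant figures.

Transfer-ellipse semi-major axis a_t = (r₁ + r₂)/2 = (8300 + 68400)/2 = 38350 km.
Circular speed at r₁: v₁ = √(μ/r₁) = √(3.986×10^5/8300) = 6.930 km/s.
Transfer-orbit speed at r₁ (v² = μ(2/r − 1/a)): v_p = √[μ(2/r₁ − 1/a_t)] = 9.255 km/s.
First burn Δv₁ = |v_p − v₁| = 2.325 km/s.
At r₂, v₂ = √(μ/r₂) = 2.414 km/s.
Transfer-orbit speed at r₂: v_a = √[μ(2/r₂ − 1/a_t)] = 1.123 km/s.
Second burn Δv₂ = |v₂ − v_a| = 1.291 km/s.
Δv = Δv₁ + Δv₂ = 2.325 + 1.291 = 3.616 km/s.

Δv = 3.62 km/s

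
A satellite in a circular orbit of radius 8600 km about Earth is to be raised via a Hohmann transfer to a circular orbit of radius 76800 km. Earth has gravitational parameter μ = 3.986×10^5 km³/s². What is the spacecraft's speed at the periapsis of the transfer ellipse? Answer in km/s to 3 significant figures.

v = 9.13 km/s

The Hohmann ellipse has a_t = (r₁ + r₂)/2 = 42700 km.
The periapsis of the transfer ellipse is at r = 8600 km.
Vis-viva: v = √[μ(2/r − 1/a_t)] = √[3.986×10^5 × (2/8600 − 1/42700)] = 9.130 km/s.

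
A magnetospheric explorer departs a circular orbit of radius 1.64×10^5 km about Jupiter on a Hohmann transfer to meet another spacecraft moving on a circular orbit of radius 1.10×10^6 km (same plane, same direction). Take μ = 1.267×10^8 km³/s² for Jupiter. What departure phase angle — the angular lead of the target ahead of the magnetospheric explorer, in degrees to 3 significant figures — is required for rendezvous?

φ = 102°

Transfer-ellipse semi-major axis a_t = (r₁ + r₂)/2 = (1.640×10^5 + 1.100×10^6)/2 = 6.320×10^5 km.
Transfer time t = π√(a_t³/μ) = 1.4023×10^5 s.
Target angular speed ω₂ = √(μ/r₂³) = 9.7566×10^-6 rad/s.
Angle swept by the target during transfer: ω₂·t = 1.3682 rad = 78.39°.
Arrival is 180° from departure on the ellipse, so φ = 180° − 78.39° = 102°.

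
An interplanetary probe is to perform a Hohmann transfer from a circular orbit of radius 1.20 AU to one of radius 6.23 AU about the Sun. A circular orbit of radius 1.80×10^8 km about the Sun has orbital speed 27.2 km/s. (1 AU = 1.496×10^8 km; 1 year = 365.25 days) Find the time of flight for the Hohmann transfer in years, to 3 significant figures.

t = 3.57 years

From the circular-orbit relation v² = μ/r at r = 1.80×10^8 km: μ = v²r = (27.2)² × 1.80×10^8 = 1.33171×10^11 km³/s².
In km: r₁ = 1.20 × 1.496×10^8 = 1.7952×10^8 km; r₂ = 6.23 × 1.496×10^8 = 9.32008×10^8 km.
The Hohmann ellipse has a_t = (r₁ + r₂)/2 = 5.55764×10^8 km.
Half the transfer-orbit period gives t = π√(a_t³/μ) = 1.128×10^8 s.
Converting: 1.128×10^8 s ÷ 3.15576×10^7 s/year (365.25 × 86400) = 3.57 years.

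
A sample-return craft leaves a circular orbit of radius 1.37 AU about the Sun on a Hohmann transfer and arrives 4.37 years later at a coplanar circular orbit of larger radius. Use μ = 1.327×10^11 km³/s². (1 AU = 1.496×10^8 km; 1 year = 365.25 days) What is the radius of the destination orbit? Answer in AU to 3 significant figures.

In km: r₁ = 1.37 × 1.496×10^8 = 2.04952×10^8 km.
Transfer time t = 4.37 years × 365.25 × 86400 s = 1.37906712×10^8 s, and t = π√(a_t³/μ).
So a_t = (μ t²/π²)^(1/3) = (1.327×10^11 × (1.37906712×10^8)² / π²)^(1/3) = 6.3472×10^8 km.
Since a_t = (r₁ + r₂)/2, r₂ = 2a_t − r₁ = 2×6.3472×10^8 − 2.04952×10^8 = 1.064488×10^9 km.
In AU: r₂ = 1.064488×10^9 / 1.496×10^8 = 7.12 AU.

r₂ = 7.12 AU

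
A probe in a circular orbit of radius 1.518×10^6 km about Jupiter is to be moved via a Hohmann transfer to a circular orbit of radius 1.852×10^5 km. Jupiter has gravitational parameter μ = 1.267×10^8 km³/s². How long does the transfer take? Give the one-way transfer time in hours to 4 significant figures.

Transfer-ellipse semi-major axis a_t = (r₁ + r₂)/2 = (1.518×10^6 + 1.852×10^5)/2 = 8.516×10^5 km.
Transfer time t = π√(a_t³/μ) = π√((8.516×10^5)³ / 1.267×10^8) = 2.1934×10^5 s.
Converting: 2.1934×10^5 s ÷ 3600 s/hour = 60.93 hours.

t = 60.93 hours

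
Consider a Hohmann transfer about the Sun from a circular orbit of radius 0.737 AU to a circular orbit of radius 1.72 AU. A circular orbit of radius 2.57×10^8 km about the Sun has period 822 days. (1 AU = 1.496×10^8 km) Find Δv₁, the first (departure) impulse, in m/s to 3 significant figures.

Δv₁ = 6360 m/s

From Kepler's third law T² = 4π²r³/μ at r = 2.57×10^8 km, T = 822 days = 822 × 86400 s = 7.10208×10^7 s: μ = 4π²r³/T² = 1.32858×10^11 km³/s².
In km: r₁ = 0.737 × 1.496×10^8 = 1.102552×10^8 km; r₂ = 1.72 × 1.496×10^8 = 2.57312×10^8 km.
The Hohmann ellipse has a_t = (r₁ + r₂)/2 = 1.837836×10^8 km.
Circular speed at r = 1.102552×10^8 km: v_c = √(μ/r) = 34.713 km/s.
Transfer-orbit speed at the same r (vis-viva, a = a_t): v_t = √[μ(2/r − 1/a_t)] = 41.074 km/s.
Δv₁ = |v_t − v_c| = |41.074 − 34.713| = 6.361 km/s.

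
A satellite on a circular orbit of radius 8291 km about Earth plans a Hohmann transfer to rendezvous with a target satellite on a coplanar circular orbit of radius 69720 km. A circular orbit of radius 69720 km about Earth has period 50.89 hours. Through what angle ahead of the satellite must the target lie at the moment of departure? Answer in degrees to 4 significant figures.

From Kepler's third law T² = 4π²r³/μ at r = 69720 km, T = 50.89 hours = 50.89 × 3600 s = 1.83204×10^5 s: μ = 4π²r³/T² = 3.98623×10^5 km³/s².
The Hohmann ellipse has a_t = (r₁ + r₂)/2 = 39005.5 km.
Transfer time t = π√(a_t³/μ) = 38332 s.
The target's mean motion on its circular orbit is ω₂ = √(μ/r₂³) = 3.4296×10^-5 rad/s.
Angle swept by the target during transfer: ω₂·t = 1.3146 rad = 75.32°.
Arrival is 180° from departure on the ellipse, so φ = 180° − 75.32° = 104.7°.

φ = 104.7°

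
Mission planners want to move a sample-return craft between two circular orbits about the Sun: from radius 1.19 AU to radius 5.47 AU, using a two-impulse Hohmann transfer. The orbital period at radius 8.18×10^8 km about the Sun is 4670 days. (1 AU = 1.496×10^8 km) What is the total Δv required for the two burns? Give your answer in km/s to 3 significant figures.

Δv = 12.8 km/s

From Kepler's third law T² = 4π²r³/μ at r = 8.18×10^8 km, T = 4670 days = 4670 × 86400 s = 4.03488×10^8 s: μ = 4π²r³/T² = 1.32727×10^11 km³/s².
In km: r₁ = 1.19 × 1.496×10^8 = 1.78024×10^8 km; r₂ = 5.47 × 1.496×10^8 = 8.18312×10^8 km.
The Hohmann ellipse has a_t = (r₁ + r₂)/2 = 4.98168×10^8 km.
At r₁ the circular-orbit speed is v₁ = √(μ/r₁) = 27.30486 km/s.
On the transfer ellipse at r₁, v² = μ(2/r − 1/a) gives v_p = √[μ(2/r₁ − 1/a_t)] = 34.99544 km/s.
First burn Δv₁ = |v_p − v₁| = 7.691 km/s.
At r₂, v₂ = √(μ/r₂) = 12.7356 km/s.
Transfer-orbit speed at r₂: v_a = √[μ(2/r₂ − 1/a_t)] = 7.61327 km/s.
Second burn Δv₂ = |v₂ − v_a| = 5.122 km/s.
Δv = Δv₁ + Δv₂ = 7.691 + 5.122 = 12.81 km/s.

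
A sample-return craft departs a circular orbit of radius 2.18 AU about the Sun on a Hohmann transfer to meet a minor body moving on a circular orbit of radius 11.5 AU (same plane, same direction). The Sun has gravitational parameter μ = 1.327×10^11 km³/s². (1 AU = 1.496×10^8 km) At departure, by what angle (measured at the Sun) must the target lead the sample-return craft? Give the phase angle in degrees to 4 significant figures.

In km: r₁ = 2.18 × 1.496×10^8 = 3.26128×10^8 km; r₂ = 11.5 × 1.496×10^8 = 1.7204×10^9 km.
The Hohmann ellipse has a_t = (r₁ + r₂)/2 = 1.023264×10^9 km.
The half-period of the transfer ellipse is t = π√(a_t³/μ) = 2.823×10^8 s.
The target's mean motion on its circular orbit is ω₂ = √(μ/r₂³) = 5.105×10^-9 rad/s.
Angle swept by the target during transfer: ω₂·t = 1.4411 rad = 82.57°.
The sample-return craft traverses 180° on the transfer ellipse, so the target must lead by 180° − 82.57° = 97.43°.

φ = 97.43°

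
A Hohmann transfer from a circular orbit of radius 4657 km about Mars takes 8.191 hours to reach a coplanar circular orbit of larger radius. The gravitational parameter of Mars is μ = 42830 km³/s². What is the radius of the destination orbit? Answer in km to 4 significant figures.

r₂ = 26480 km

Transfer time t = 8.191 hours = 29487.6 s, and t = π√(a_t³/μ).
So a_t = (μ t²/π²)^(1/3) = (42830 × (29487.6)² / π²)^(1/3) = 15568 km.
Since a_t = (r₁ + r₂)/2, r₂ = 2a_t − r₁ = 2×15568 − 4657 = 26479 km.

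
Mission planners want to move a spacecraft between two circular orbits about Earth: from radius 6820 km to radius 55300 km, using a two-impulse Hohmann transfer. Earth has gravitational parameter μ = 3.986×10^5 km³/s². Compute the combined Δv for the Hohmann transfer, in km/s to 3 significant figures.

The Hohmann ellipse has a_t = (r₁ + r₂)/2 = 31060 km.
At r₁ the circular-orbit speed is v₁ = √(μ/r₁) = 7.6450 km/s.
On the transfer ellipse at r₁, vis-viva equation gives v_p = √[μ(2/r₁ − 1/a_t)] = 10.201 km/s.
First burn Δv₁ = |v_p − v₁| = 2.556 km/s.
Circular speed at r₂: v₂ = √(μ/r₂) = 2.685 km/s.
Transfer-orbit speed at r₂: v_a = √[μ(2/r₂ − 1/a_t)] = 1.258 km/s.
Second burn Δv₂ = |v₂ − v_a| = 1.427 km/s.
Total Δv = Δv₁ + Δv₂ = 3.983 km/s.

Δv = 3.98 km/s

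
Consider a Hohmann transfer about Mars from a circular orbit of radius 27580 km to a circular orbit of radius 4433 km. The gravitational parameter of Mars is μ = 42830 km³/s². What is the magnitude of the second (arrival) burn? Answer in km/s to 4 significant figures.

Transfer-ellipse semi-major axis a_t = (r₁ + r₂)/2 = (27580 + 4433)/2 = 16006.5 km.
Circular speed at r = 4433 km: v_c = √(μ/r) = 3.1083 km/s.
Vis-viva on the transfer ellipse at r = 4433 km gives v_t = √[μ(2/r − 1/a_t)] = 4.0801 km/s.
Δv₂ = |v_t − v_c| = |4.0801 − 3.1083| = 0.9718 km/s.

Δv₂ = 0.9718 km/s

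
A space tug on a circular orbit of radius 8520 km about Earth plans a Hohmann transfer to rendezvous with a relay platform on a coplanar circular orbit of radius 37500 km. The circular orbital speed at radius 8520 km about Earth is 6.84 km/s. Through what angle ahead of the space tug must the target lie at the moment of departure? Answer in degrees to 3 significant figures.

φ = 93.5°

From the circular-orbit relation v² = μ/r at r = 8520 km: μ = v²r = (6.84)² × 8520 = 3.98613×10^5 km³/s².
The Hohmann ellipse has a_t = (r₁ + r₂)/2 = 23010 km.
The half-period of the transfer ellipse is t = π√(a_t³/μ) = 17370 s.
Target angular speed ω₂ = √(μ/r₂³) = 8.694×10^-5 rad/s.
Angle swept by the target during transfer: ω₂·t = 1.510 rad = 86.52°.
Arrival is 180° from departure on the ellipse, so φ = 180° − 86.52° = 93.5°.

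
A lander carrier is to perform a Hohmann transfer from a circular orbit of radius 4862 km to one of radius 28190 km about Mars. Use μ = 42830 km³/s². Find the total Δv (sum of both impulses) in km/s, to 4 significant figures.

Transfer-ellipse semi-major axis a_t = (r₁ + r₂)/2 = (4862 + 28190)/2 = 16526 km.
Circular speed at r₁: v₁ = √(μ/r₁) = √(42830/4862) = 2.9680 km/s.
On the transfer ellipse at r₁, vis-viva gives v_p = √[μ(2/r₁ − 1/a_t)] = 3.8764 km/s.
First burn Δv₁ = |v_p − v₁| = 0.9084 km/s.
Circular speed at r₂: v₂ = √(μ/r₂) = 1.2326 km/s.
Transfer-orbit speed at r₂: v_a = √[μ(2/r₂ − 1/a_t)] = 0.66857 km/s.
Second burn Δv₂ = |v₂ − v_a| = 0.5640 km/s.
Total Δv = Δv₁ + Δv₂ = 1.472 km/s.

Δv = 1.472 km/s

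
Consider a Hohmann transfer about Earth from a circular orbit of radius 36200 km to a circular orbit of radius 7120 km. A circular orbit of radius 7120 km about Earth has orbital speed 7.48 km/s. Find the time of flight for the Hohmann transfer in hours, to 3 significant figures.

From the circular-orbit relation v² = μ/r at r = 7120 km: μ = v²r = (7.48)² × 7120 = 3.98367×10^5 km³/s².
The Hohmann ellipse has a_t = (r₁ + r₂)/2 = 21660 km.
Transfer time t = π√(a_t³/μ) = π√((21660)³ / 3.98367×10^5) = 15870 s.
Converting: 15870 s ÷ 3600 s/hour = 4.41 hours.

t = 4.41 hours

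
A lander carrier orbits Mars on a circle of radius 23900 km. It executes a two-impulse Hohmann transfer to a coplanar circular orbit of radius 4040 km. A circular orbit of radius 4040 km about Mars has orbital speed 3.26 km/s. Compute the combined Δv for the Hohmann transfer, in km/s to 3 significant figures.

Δv = 1.62 km/s

From the circular-orbit relation v² = μ/r at r = 4040 km: μ = v²r = (3.26)² × 4040 = 42935.5 km³/s².
Transfer-ellipse semi-major axis a_t = (r₁ + r₂)/2 = (23900 + 4040)/2 = 13970 km.
Circular speed at r₁: v₁ = √(μ/r₁) = √(42935.5/23900) = 1.34032 km/s.
On the transfer ellipse at r₁, vis-viva equation gives v_a = √[μ(2/r₁ − 1/a_t)] = 0.720778 km/s.
First burn Δv₁ = |v_a − v₁| = 0.61954 km/s.
At r₂, v₂ = √(μ/r₂) = 3.260 km/s.
Transfer-orbit speed at r₂: v_p = √[μ(2/r₂ − 1/a_t)] = 4.264 km/s.
Second burn Δv₂ = |v₂ − v_p| = 1.0040 km/s.
Total Δv = Δv₁ + Δv₂ = 1.624 km/s.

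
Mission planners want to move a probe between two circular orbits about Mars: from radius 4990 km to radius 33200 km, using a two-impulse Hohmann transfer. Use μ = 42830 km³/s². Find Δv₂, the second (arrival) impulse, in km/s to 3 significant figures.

Semi-major axis of the transfer orbit: a_t = (4990 + 33200)/2 = 19095 km.
On the circular orbit at r = 33200 km, v_c = √(μ/r) = 1.1358 km/s.
Transfer-orbit speed at the same r (vis-viva, a = a_t): v_t = √[μ(2/r − 1/a_t)] = 0.58062 km/s.
Δv₂ = |v_t − v_c| = |0.58062 − 1.1358| = 0.5552 km/s.

Δv₂ = 0.555 km/s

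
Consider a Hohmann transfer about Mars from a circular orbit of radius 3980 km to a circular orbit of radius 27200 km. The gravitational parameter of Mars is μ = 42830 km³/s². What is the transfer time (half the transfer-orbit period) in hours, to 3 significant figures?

t = 8.21 hours

The Hohmann ellipse has a_t = (r₁ + r₂)/2 = 15590 km.
Transfer time t = π√(a_t³/μ) = π√((15590)³ / 42830) = 29550 s.
Converting: 29550 s ÷ 3600 s/hour = 8.21 hours.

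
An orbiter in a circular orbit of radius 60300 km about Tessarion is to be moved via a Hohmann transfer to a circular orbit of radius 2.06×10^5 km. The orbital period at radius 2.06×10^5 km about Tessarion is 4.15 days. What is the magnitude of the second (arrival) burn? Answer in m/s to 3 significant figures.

Δv₂ = 1180 m/s

From Kepler's third law T² = 4π²r³/μ at r = 2.06×10^5 km, T = 4.15 days = 4.15 × 86400 s = 3.5856×10^5 s: μ = 4π²r³/T² = 2.68434×10^6 km³/s².
The Hohmann ellipse has a_t = (r₁ + r₂)/2 = 1.3315×10^5 km.
Circular speed at r = 2.060×10^5 km: v_c = √(μ/r) = 3.610 km/s.
Vis-viva on the transfer ellipse at r = 2.060×10^5 km gives v_t = √[μ(2/r − 1/a_t)] = 2.429 km/s.
Δv₂ = |v_t − v_c| = |2.429 − 3.610| = 1.181 km/s.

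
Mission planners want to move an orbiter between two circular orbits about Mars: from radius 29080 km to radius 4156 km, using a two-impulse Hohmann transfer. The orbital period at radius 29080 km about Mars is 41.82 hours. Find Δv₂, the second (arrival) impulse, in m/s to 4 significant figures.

Δv₂ = 1036 m/s

From Kepler's third law T² = 4π²r³/μ at r = 29080 km, T = 41.82 hours = 41.82 × 3600 s = 1.50552×10^5 s: μ = 4π²r³/T² = 42832.2 km³/s².
Semi-major axis of the transfer orbit: a_t = (29080 + 4156)/2 = 16618 km.
Circular speed at r = 4156 km: v_c = √(μ/r) = 3.2103 km/s.
Vis-viva on the transfer ellipse at r = 4156 km gives v_t = √[μ(2/r − 1/a_t)] = 4.2467 km/s.
Δv₂ = |v_t − v_c| = |4.2467 − 3.2103| = 1.036 km/s.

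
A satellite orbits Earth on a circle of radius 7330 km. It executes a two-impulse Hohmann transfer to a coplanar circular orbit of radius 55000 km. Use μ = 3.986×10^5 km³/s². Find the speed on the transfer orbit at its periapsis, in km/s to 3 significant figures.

v = 9.80 km/s

The Hohmann ellipse has a_t = (r₁ + r₂)/2 = 31165 km.
The periapsis of the transfer ellipse is at r = 7330 km.
From the vis-viva equation, v = √[μ(2/r − 1/a_t)] = 9.796 km/s.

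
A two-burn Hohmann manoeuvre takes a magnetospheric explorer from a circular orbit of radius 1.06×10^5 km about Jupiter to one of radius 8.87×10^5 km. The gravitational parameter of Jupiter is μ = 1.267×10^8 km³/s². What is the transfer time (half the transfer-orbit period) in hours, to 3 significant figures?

The Hohmann ellipse has a_t = (r₁ + r₂)/2 = 4.965×10^5 km.
Half the transfer-orbit period gives t = π√(a_t³/μ) = 97640 s.
Converting: 97640 s ÷ 3600 s/hour = 27.1 hours.

t = 27.1 hours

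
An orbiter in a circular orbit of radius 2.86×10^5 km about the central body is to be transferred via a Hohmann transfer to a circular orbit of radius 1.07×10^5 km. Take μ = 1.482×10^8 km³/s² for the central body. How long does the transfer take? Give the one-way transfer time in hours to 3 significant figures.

Transfer-ellipse semi-major axis a_t = (r₁ + r₂)/2 = (2.860×10^5 + 1.070×10^5)/2 = 1.965×10^5 km.
Half the transfer-orbit period gives t = π√(a_t³/μ) = 22480 s.
Converting: 22480 s ÷ 3600 s/hour = 6.24 hours.

t = 6.24 hours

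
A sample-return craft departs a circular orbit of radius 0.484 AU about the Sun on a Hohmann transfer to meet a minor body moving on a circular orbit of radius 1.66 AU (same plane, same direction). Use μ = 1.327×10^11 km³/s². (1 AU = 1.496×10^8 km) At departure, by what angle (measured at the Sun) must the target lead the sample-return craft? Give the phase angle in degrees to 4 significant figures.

In km: r₁ = 0.484 × 1.496×10^8 = 7.24064×10^7 km; r₂ = 1.66 × 1.496×10^8 = 2.48336×10^8 km.
The Hohmann ellipse has a_t = (r₁ + r₂)/2 = 1.603712×10^8 km.
Transfer time t = π√(a_t³/μ) = 1.751475×10^7 s.
Target angular speed ω₂ = √(μ/r₂³) = 9.308419×10^-8 rad/s.
Angle swept by the target during transfer: ω₂·t = 1.6303 rad = 93.41°.
Arrival is 180° from departure on the ellipse, so φ = 180° − 93.41° = 86.59°.

φ = 86.59°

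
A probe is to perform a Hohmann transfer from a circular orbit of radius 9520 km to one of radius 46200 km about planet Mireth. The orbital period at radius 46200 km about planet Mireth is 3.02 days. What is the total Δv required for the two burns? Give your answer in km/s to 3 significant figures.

Δv = 1.17 km/s

From Kepler's third law T² = 4π²r³/μ at r = 46200 km, T = 3.02 days = 3.02 × 86400 s = 2.60928×10^5 s: μ = 4π²r³/T² = 57180.0 km³/s².
Transfer-ellipse semi-major axis a_t = (r₁ + r₂)/2 = (9520 + 46200)/2 = 27860 km.
At r₁ the circular-orbit speed is v₁ = √(μ/r₁) = 2.4508 km/s.
On the transfer ellipse at r₁, vis-viva equation gives v_p = √[μ(2/r₁ − 1/a_t)] = 3.1560 km/s.
First burn Δv₁ = |v_p − v₁| = 0.7052 km/s.
Circular speed at r₂: v₂ = √(μ/r₂) = 1.1125 km/s.
Transfer-orbit speed at r₂: v_a = √[μ(2/r₂ − 1/a_t)] = 0.65032 km/s.
Second burn Δv₂ = |v₂ − v_a| = 0.4622 km/s.
Total Δv = Δv₁ + Δv₂ = 1.167 km/s.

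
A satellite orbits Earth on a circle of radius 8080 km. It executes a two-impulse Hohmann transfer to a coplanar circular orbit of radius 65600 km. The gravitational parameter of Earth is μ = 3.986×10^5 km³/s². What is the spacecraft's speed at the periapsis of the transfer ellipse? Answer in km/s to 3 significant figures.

The Hohmann ellipse has a_t = (r₁ + r₂)/2 = 36840 km.
At periapsis, r = 8080 km.
From the vis-viva equation, v = √[μ(2/r − 1/a_t)] = 9.372 km/s.

v = 9.37 km/s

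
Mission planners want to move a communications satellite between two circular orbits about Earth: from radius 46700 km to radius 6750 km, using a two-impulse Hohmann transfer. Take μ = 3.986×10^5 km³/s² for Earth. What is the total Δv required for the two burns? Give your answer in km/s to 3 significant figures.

Δv = 3.93 km/s

The Hohmann ellipse has a_t = (r₁ + r₂)/2 = 26725 km.
Circular speed at r₁: v₁ = √(μ/r₁) = √(3.986×10^5/46700) = 2.9215 km/s.
Transfer-orbit speed at r₁ (v² = μ(2/r − 1/a)): v_a = √[μ(2/r₁ − 1/a_t)] = 1.4683 km/s.
First burn Δv₁ = |v_a − v₁| = 1.453 km/s.
Circular speed at r₂: v₂ = √(μ/r₂) = 7.68452 km/s.
Transfer-orbit speed at r₂: v_p = √[μ(2/r₂ − 1/a_t)] = 10.1582 km/s.
Second burn Δv₂ = |v₂ − v_p| = 2.474 km/s.
Total Δv = Δv₁ + Δv₂ = 3.927 km/s.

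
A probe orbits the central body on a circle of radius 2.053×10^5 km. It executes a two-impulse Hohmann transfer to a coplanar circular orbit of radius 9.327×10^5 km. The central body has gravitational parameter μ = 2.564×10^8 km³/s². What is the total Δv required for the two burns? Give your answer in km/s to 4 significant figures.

The Hohmann ellipse has a_t = (r₁ + r₂)/2 = 5.690×10^5 km.
Circular speed at r₁: v₁ = √(μ/r₁) = √(2.564×10^8/2.053×10^5) = 35.340 km/s.
On the transfer ellipse at r₁, vis-viva equation gives v_p = √[μ(2/r₁ − 1/a_t)] = 45.246 km/s.
First burn Δv₁ = |v_p − v₁| = 9.906 km/s.
Circular speed at r₂: v₂ = √(μ/r₂) = 16.58 km/s.
Transfer-orbit speed at r₂: v_a = √[μ(2/r₂ − 1/a_t)] = 9.959 km/s.
Second burn Δv₂ = |v₂ − v_a| = 6.621 km/s.
Δv = Δv₁ + Δv₂ = 9.906 + 6.621 = 16.53 km/s.

Δv = 16.53 km/s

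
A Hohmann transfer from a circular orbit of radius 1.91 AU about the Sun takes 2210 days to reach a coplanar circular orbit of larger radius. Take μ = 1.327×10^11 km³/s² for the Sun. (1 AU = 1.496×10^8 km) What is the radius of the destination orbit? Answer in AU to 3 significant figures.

r₂ = 8.63 AU

In km: r₁ = 1.91 × 1.496×10^8 = 2.85736×10^8 km.
Transfer time t = 2210 days = 1.90944×10^8 s, and t = π√(a_t³/μ).
So a_t = (μ t²/π²)^(1/3) = (1.327×10^11 × (1.90944×10^8)² / π²)^(1/3) = 7.8849×10^8 km.
Since a_t = (r₁ + r₂)/2, r₂ = 2a_t − r₁ = 2×7.8849×10^8 − 2.85736×10^8 = 1.291244×10^9 km.
In AU: r₂ = 1.291244×10^9 / 1.496×10^8 = 8.63 AU.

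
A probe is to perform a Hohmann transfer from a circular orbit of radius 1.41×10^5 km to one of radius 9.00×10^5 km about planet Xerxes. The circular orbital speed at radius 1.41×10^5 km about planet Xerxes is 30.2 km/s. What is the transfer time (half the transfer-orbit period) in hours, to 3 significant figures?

From the circular-orbit relation v² = μ/r at r = 1.41×10^5 km: μ = v²r = (30.2)² × 1.41×10^5 = 1.28598×10^8 km³/s².
The Hohmann ellipse has a_t = (r₁ + r₂)/2 = 5.205×10^5 km.
Transfer time t = π√(a_t³/μ) = π√((5.205×10^5)³ / 1.28598×10^8) = 1.040×10^5 s.
Converting: 1.040×10^5 s ÷ 3600 s/hour = 28.9 hours.

t = 28.9 hours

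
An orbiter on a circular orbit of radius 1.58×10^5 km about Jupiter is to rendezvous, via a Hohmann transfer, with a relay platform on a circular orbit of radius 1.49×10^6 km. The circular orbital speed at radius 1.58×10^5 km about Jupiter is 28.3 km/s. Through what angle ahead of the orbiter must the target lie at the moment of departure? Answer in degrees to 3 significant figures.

From the circular-orbit relation v² = μ/r at r = 1.58×10^5 km: μ = v²r = (28.3)² × 1.58×10^5 = 1.26541×10^8 km³/s².
The Hohmann ellipse has a_t = (r₁ + r₂)/2 = 8.240×10^5 km.
Transfer time t = π√(a_t³/μ) = 2.089×10^5 s.
Target angular speed ω₂ = √(μ/r₂³) = 6.185×10^-6 rad/s.
Angle swept by the target during transfer: ω₂·t = 1.292 rad = 74.03°.
Arrival is 180° from departure on the ellipse, so φ = 180° − 74.03° = 106°.

φ = 106°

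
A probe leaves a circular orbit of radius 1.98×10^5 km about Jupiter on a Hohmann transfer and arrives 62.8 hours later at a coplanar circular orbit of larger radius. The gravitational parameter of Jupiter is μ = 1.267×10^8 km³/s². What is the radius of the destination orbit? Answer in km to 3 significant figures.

r₂ = 1.54×10^6 km

Transfer time t = 62.8 hours = 2.2608×10^5 s, and t = π√(a_t³/μ).
So a_t = (μ t²/π²)^(1/3) = (1.267×10^8 × (2.2608×10^5)² / π²)^(1/3) = 8.6896×10^5 km.
Since a_t = (r₁ + r₂)/2, r₂ = 2a_t − r₁ = 2×8.6896×10^5 − 1.980×10^5 = 1.53992×10^6 km.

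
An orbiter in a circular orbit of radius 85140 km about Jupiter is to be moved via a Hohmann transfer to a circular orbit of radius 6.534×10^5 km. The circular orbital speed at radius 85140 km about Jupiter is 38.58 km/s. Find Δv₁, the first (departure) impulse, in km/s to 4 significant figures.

From the circular-orbit relation v² = μ/r at r = 85140 km: μ = v²r = (38.58)² × 85140 = 1.26724×10^8 km³/s².
The Hohmann ellipse has a_t = (r₁ + r₂)/2 = 3.6927×10^5 km.
Circular speed at r = 85140 km: v_c = √(μ/r) = 38.58 km/s.
Transfer-orbit speed at the same r (vis-viva, a = a_t): v_t = √[μ(2/r − 1/a_t)] = 51.32 km/s.
Δv₁ = |v_t − v_c| = |51.32 − 38.58| = 12.74 km/s.

Δv₁ = 12.74 km/s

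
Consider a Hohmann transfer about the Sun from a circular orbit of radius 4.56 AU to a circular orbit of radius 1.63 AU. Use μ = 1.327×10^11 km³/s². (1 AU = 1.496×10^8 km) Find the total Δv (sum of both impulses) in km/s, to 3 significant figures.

In km: r₁ = 4.56 × 1.496×10^8 = 6.82176×10^8 km; r₂ = 1.63 × 1.496×10^8 = 2.43848×10^8 km.
Transfer-ellipse semi-major axis a_t = (r₁ + r₂)/2 = (6.82176×10^8 + 2.43848×10^8)/2 = 4.63012×10^8 km.
At r₁ the circular-orbit speed is v₁ = √(μ/r₁) = 13.9472 km/s.
Transfer-orbit speed at r₁ (v² = μ(2/r − 1/a)): v_a = √[μ(2/r₁ − 1/a_t)] = 10.1216 km/s.
First burn Δv₁ = |v_a − v₁| = 3.8256 km/s.
Circular speed at r₂: v₂ = √(μ/r₂) = 23.3279 km/s.
Transfer-orbit speed at r₂: v_p = √[μ(2/r₂ − 1/a_t)] = 28.3157 km/s.
Second burn Δv₂ = |v₂ − v_p| = 4.9878 km/s.
Total Δv = Δv₁ + Δv₂ = 8.813 km/s.

Δv = 8.81 km/s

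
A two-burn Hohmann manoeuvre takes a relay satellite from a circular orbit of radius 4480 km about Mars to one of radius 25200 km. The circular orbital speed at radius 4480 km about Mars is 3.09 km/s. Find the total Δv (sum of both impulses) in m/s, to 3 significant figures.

From the circular-orbit relation v² = μ/r at r = 4480 km: μ = v²r = (3.09)² × 4480 = 42775.5 km³/s².
Semi-major axis of the transfer orbit: a_t = (4480 + 25200)/2 = 14840 km.
Circular speed at r₁: v₁ = √(μ/r₁) = √(42775.5/4480) = 3.0900 km/s.
Transfer-orbit speed at r₁ (vis-viva equation): v_p = √[μ(2/r₁ − 1/a_t)] = 4.0266 km/s.
First burn Δv₁ = |v_p − v₁| = 0.9366 km/s.
Circular speed at r₂: v₂ = √(μ/r₂) = 1.30286 km/s.
Transfer-orbit speed at r₂: v_a = √[μ(2/r₂ − 1/a_t)] = 0.715845 km/s.
Second burn Δv₂ = |v₂ − v_a| = 0.5870 km/s.
Total Δv = Δv₁ + Δv₂ = 1.524 km/s.

Δv = 1520 m/s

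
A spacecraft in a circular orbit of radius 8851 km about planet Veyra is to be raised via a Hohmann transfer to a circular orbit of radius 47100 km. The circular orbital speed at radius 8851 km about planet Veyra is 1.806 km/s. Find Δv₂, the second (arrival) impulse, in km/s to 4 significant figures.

From the circular-orbit relation v² = μ/r at r = 8851 km: μ = v²r = (1.806)² × 8851 = 28868.7 km³/s².
Transfer-ellipse semi-major axis a_t = (r₁ + r₂)/2 = (8851 + 47100)/2 = 27975.5 km.
Circular speed at r = 47100 km: v_c = √(μ/r) = 0.7829 km/s.
Transfer-orbit speed at the same r (vis-viva, a = a_t): v_t = √[μ(2/r − 1/a_t)] = 0.4404 km/s.
Δv₂ = |v_t − v_c| = |0.4404 − 0.7829| = 0.3425 km/s.

Δv₂ = 0.3425 km/s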